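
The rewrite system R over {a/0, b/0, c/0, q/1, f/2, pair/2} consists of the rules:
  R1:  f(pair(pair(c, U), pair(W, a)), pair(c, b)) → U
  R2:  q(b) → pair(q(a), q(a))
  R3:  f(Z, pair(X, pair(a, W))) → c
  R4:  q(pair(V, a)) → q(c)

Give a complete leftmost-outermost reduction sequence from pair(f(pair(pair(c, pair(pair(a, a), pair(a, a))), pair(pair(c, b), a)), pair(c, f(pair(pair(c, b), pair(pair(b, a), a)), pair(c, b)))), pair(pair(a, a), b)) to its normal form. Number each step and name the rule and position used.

1. pair(f(pair(pair(c, pair(pair(a, a), pair(a, a))), pair(pair(c, b), a)), pair(c, f(pair(pair(c, b), pair(pair(b, a), a)), pair(c, b)))), pair(pair(a, a), b))  →  pair(f(pair(pair(c, pair(pair(a, a), pair(a, a))), pair(pair(c, b), a)), pair(c, b)), pair(pair(a, a), b))   [R1 at 1.2.2]
2. pair(f(pair(pair(c, pair(pair(a, a), pair(a, a))), pair(pair(c, b), a)), pair(c, b)), pair(pair(a, a), b))  →  pair(pair(pair(a, a), pair(a, a)), pair(pair(a, a), b))   [R1 at 1]

pair(pair(pair(a, a), pair(a, a)), pair(pair(a, a), b))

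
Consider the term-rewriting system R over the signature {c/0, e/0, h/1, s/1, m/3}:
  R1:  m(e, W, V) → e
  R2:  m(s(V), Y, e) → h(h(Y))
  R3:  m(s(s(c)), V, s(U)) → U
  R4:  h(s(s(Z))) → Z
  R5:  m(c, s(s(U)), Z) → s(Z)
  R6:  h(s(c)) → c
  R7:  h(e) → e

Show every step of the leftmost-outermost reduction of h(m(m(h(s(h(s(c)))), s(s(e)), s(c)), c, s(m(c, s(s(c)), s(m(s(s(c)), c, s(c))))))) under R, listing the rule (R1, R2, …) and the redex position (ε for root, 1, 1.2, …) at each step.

1. h(m(m(h(s(h(s(c)))), s(s(e)), s(c)), c, s(m(c, s(s(c)), s(m(s(s(c)), c, s(c)))))))  →  h(m(m(h(s(c)), s(s(e)), s(c)), c, s(m(c, s(s(c)), s(m(s(s(c)), c, s(c)))))))   [R6 at 1.1.1.1.1]
2. h(m(m(h(s(c)), s(s(e)), s(c)), c, s(m(c, s(s(c)), s(m(s(s(c)), c, s(c)))))))  →  h(m(m(c, s(s(e)), s(c)), c, s(m(c, s(s(c)), s(m(s(s(c)), c, s(c)))))))   [R6 at 1.1.1]
3. h(m(m(c, s(s(e)), s(c)), c, s(m(c, s(s(c)), s(m(s(s(c)), c, s(c)))))))  →  h(m(s(s(c)), c, s(m(c, s(s(c)), s(m(s(s(c)), c, s(c)))))))   [R5 at 1.1]
4. h(m(s(s(c)), c, s(m(c, s(s(c)), s(m(s(s(c)), c, s(c)))))))  →  h(m(c, s(s(c)), s(m(s(s(c)), c, s(c)))))   [R3 at 1]
5. h(m(c, s(s(c)), s(m(s(s(c)), c, s(c)))))  →  h(s(s(m(s(s(c)), c, s(c)))))   [R5 at 1]
6. h(s(s(m(s(s(c)), c, s(c)))))  →  m(s(s(c)), c, s(c))   [R4 at ε]
7. m(s(s(c)), c, s(c))  →  c   [R3 at ε]

c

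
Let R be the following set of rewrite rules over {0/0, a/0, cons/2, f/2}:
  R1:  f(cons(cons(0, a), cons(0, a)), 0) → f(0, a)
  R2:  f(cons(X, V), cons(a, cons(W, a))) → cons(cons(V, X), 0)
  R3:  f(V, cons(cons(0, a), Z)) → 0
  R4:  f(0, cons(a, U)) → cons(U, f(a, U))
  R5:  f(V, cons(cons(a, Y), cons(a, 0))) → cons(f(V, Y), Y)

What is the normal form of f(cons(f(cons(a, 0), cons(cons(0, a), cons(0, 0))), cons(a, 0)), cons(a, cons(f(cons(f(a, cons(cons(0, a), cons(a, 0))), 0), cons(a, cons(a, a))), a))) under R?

1. f(cons(f(cons(a, 0), cons(cons(0, a), cons(0, 0))), cons(a, 0)), cons(a, cons(f(cons(f(a, cons(cons(0, a), cons(a, 0))), 0), cons(a, cons(a, a))), a)))  →  cons(cons(cons(a, 0), f(cons(a, 0), cons(cons(0, a), cons(0, 0)))), 0)   [R2 at ε]
2. cons(cons(cons(a, 0), f(cons(a, 0), cons(cons(0, a), cons(0, 0)))), 0)  →  cons(cons(cons(a, 0), 0), 0)   [R3 at 1.2]

cons(cons(cons(a, 0), 0), 0)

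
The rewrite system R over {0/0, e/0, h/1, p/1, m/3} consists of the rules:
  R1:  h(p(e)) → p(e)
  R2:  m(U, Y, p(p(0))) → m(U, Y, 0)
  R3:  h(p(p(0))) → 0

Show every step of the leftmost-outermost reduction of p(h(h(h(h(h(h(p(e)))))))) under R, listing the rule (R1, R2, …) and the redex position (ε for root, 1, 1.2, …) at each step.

p(p(e))

1. p(h(h(h(h(h(h(p(e))))))))  →  p(h(h(h(h(h(p(e)))))))   [R1 at 1.1.1.1.1.1]
2. p(h(h(h(h(h(p(e)))))))  →  p(h(h(h(h(p(e))))))   [R1 at 1.1.1.1.1]
3. p(h(h(h(h(p(e))))))  →  p(h(h(h(p(e)))))   [R1 at 1.1.1.1]
4. p(h(h(h(p(e)))))  →  p(h(h(p(e))))   [R1 at 1.1.1]
5. p(h(h(p(e))))  →  p(h(p(e)))   [R1 at 1.1]
6. p(h(p(e)))  →  p(p(e))   [R1 at 1]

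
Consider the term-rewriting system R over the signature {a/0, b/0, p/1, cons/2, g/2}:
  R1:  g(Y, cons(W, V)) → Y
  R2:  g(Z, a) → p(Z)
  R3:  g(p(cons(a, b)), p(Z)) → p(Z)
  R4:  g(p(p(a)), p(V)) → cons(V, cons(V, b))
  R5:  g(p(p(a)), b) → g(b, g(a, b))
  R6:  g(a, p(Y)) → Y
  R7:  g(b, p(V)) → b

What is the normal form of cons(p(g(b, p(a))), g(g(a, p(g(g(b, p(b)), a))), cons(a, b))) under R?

1. cons(p(g(b, p(a))), g(g(a, p(g(g(b, p(b)), a))), cons(a, b)))  →  cons(p(b), g(g(a, p(g(g(b, p(b)), a))), cons(a, b)))   [R7 at 1.1]
2. cons(p(b), g(g(a, p(g(g(b, p(b)), a))), cons(a, b)))  →  cons(p(b), g(a, p(g(g(b, p(b)), a))))   [R1 at 2]
3. cons(p(b), g(a, p(g(g(b, p(b)), a))))  →  cons(p(b), g(g(b, p(b)), a))   [R6 at 2]
4. cons(p(b), g(g(b, p(b)), a))  →  cons(p(b), p(g(b, p(b))))   [R2 at 2]
5. cons(p(b), p(g(b, p(b))))  →  cons(p(b), p(b))   [R7 at 2.1]

cons(p(b), p(b))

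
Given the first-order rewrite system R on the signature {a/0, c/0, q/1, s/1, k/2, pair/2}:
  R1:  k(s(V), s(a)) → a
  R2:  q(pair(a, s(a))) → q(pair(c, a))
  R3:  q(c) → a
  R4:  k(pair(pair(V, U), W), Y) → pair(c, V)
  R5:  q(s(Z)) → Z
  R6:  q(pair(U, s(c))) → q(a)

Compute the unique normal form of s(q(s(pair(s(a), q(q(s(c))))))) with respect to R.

1. s(q(s(pair(s(a), q(q(s(c)))))))  →  s(pair(s(a), q(q(s(c)))))   [R5 at 1]
2. s(pair(s(a), q(q(s(c)))))  →  s(pair(s(a), q(c)))   [R5 at 1.2.1]
3. s(pair(s(a), q(c)))  →  s(pair(s(a), a))   [R3 at 1.2]

s(pair(s(a), a))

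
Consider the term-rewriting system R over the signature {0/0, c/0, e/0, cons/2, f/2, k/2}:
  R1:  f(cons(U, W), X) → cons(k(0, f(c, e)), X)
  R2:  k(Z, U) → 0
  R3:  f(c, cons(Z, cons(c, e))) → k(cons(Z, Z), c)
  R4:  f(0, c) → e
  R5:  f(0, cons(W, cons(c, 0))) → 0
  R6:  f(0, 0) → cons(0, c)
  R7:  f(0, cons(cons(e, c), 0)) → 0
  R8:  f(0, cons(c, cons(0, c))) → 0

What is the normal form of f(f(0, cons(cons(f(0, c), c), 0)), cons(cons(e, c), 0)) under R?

0

1. f(f(0, cons(cons(f(0, c), c), 0)), cons(cons(e, c), 0))  →  f(f(0, cons(cons(e, c), 0)), cons(cons(e, c), 0))   [R4 at 1.2.1.1]
2. f(f(0, cons(cons(e, c), 0)), cons(cons(e, c), 0))  →  f(0, cons(cons(e, c), 0))   [R7 at 1]
3. f(0, cons(cons(e, c), 0))  →  0   [R7 at ε]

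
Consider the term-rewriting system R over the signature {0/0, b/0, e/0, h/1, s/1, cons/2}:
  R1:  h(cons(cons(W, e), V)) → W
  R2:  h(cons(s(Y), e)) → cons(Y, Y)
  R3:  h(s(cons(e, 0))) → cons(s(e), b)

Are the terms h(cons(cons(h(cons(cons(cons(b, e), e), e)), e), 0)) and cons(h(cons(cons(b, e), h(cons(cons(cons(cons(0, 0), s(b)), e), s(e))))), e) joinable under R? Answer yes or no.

yes — NF(t₁) = cons(b, e), NF(t₂) = cons(b, e)

Reduce t₁ = h(cons(cons(h(cons(cons(cons(b, e), e), e)), e), 0)):
1. h(cons(cons(h(cons(cons(cons(b, e), e), e)), e), 0))  →  h(cons(cons(cons(b, e), e), e))   [R1 at ε]
2. h(cons(cons(cons(b, e), e), e))  →  cons(b, e)   [R1 at ε]

Reduce t₂ = cons(h(cons(cons(b, e), h(cons(cons(cons(cons(0, 0), s(b)), e), s(e))))), e):
1. cons(h(cons(cons(b, e), h(cons(cons(cons(cons(0, 0), s(b)), e), s(e))))), e)  →  cons(b, e)   [R1 at 1]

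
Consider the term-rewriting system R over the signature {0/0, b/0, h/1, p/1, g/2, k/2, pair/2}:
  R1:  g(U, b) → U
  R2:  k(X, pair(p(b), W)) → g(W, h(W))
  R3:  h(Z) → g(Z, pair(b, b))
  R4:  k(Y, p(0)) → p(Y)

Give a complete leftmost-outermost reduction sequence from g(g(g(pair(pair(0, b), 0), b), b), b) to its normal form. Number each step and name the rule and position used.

pair(pair(0, b), 0)

1. g(g(g(pair(pair(0, b), 0), b), b), b)  →  g(g(pair(pair(0, b), 0), b), b)   [R1 at ε]
2. g(g(pair(pair(0, b), 0), b), b)  →  g(pair(pair(0, b), 0), b)   [R1 at ε]
3. g(pair(pair(0, b), 0), b)  →  pair(pair(0, b), 0)   [R1 at ε]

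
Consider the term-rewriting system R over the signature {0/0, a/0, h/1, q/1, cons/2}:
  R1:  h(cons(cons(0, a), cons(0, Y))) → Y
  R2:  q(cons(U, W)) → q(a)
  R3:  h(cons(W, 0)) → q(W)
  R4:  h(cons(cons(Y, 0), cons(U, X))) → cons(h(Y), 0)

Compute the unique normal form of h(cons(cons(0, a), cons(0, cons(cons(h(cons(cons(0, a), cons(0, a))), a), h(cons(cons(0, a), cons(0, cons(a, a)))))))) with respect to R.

1. h(cons(cons(0, a), cons(0, cons(cons(h(cons(cons(0, a), cons(0, a))), a), h(cons(cons(0, a), cons(0, cons(a, a))))))))  →  cons(cons(h(cons(cons(0, a), cons(0, a))), a), h(cons(cons(0, a), cons(0, cons(a, a)))))   [R1 at ε]
2. cons(cons(h(cons(cons(0, a), cons(0, a))), a), h(cons(cons(0, a), cons(0, cons(a, a)))))  →  cons(cons(a, a), h(cons(cons(0, a), cons(0, cons(a, a)))))   [R1 at 1.1]
3. cons(cons(a, a), h(cons(cons(0, a), cons(0, cons(a, a)))))  →  cons(cons(a, a), cons(a, a))   [R1 at 2]

cons(cons(a, a), cons(a, a))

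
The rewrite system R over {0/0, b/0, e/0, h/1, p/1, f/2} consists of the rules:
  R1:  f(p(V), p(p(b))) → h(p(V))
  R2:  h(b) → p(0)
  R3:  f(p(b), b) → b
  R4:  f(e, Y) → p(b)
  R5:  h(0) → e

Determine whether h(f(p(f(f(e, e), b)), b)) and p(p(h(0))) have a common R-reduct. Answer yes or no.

Reduce t₁ = h(f(p(f(f(e, e), b)), b)):
1. h(f(p(f(f(e, e), b)), b))  →  h(f(p(f(p(b), b)), b))   [R4 at 1.1.1.1]
2. h(f(p(f(p(b), b)), b))  →  h(f(p(b), b))   [R3 at 1.1.1]
3. h(f(p(b), b))  →  h(b)   [R3 at 1]
4. h(b)  →  p(0)   [R2 at ε]

Reduce t₂ = p(p(h(0))):
1. p(p(h(0)))  →  p(p(e))   [R5 at 1.1]

no — NF(t₁) = p(0), NF(t₂) = p(p(e))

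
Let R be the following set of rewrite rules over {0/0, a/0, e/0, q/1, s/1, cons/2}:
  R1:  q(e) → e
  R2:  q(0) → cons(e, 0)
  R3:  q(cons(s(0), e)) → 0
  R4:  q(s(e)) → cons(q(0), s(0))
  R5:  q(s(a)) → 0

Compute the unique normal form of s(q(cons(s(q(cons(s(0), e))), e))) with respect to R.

s(0)

1. s(q(cons(s(q(cons(s(0), e))), e)))  →  s(q(cons(s(0), e)))   [R3 at 1.1.1.1]
2. s(q(cons(s(0), e)))  →  s(0)   [R3 at 1]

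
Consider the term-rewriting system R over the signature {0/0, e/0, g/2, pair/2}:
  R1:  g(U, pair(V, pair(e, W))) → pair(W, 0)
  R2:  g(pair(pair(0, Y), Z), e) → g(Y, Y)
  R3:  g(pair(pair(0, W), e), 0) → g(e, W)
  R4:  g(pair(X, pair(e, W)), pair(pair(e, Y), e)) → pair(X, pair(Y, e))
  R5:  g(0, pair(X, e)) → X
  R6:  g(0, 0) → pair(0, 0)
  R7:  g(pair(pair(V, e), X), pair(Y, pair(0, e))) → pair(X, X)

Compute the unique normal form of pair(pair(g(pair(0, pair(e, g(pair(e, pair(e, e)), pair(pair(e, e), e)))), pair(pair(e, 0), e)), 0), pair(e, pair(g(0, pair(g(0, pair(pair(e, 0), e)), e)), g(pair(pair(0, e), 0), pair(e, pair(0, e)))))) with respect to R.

1. pair(pair(g(pair(0, pair(e, g(pair(e, pair(e, e)), pair(pair(e, e), e)))), pair(pair(e, 0), e)), 0), pair(e, pair(g(0, pair(g(0, pair(pair(e, 0), e)), e)), g(pair(pair(0, e), 0), pair(e, pair(0, e))))))  →  pair(pair(pair(0, pair(0, e)), 0), pair(e, pair(g(0, pair(g(0, pair(pair(e, 0), e)), e)), g(pair(pair(0, e), 0), pair(e, pair(0, e))))))   [R4 at 1.1]
2. pair(pair(pair(0, pair(0, e)), 0), pair(e, pair(g(0, pair(g(0, pair(pair(e, 0), e)), e)), g(pair(pair(0, e), 0), pair(e, pair(0, e))))))  →  pair(pair(pair(0, pair(0, e)), 0), pair(e, pair(g(0, pair(pair(e, 0), e)), g(pair(pair(0, e), 0), pair(e, pair(0, e))))))   [R5 at 2.2.1]
3. pair(pair(pair(0, pair(0, e)), 0), pair(e, pair(g(0, pair(pair(e, 0), e)), g(pair(pair(0, e), 0), pair(e, pair(0, e))))))  →  pair(pair(pair(0, pair(0, e)), 0), pair(e, pair(pair(e, 0), g(pair(pair(0, e), 0), pair(e, pair(0, e))))))   [R5 at 2.2.1]
4. pair(pair(pair(0, pair(0, e)), 0), pair(e, pair(pair(e, 0), g(pair(pair(0, e), 0), pair(e, pair(0, e))))))  →  pair(pair(pair(0, pair(0, e)), 0), pair(e, pair(pair(e, 0), pair(0, 0))))   [R7 at 2.2.2]

pair(pair(pair(0, pair(0, e)), 0), pair(e, pair(pair(e, 0), pair(0, 0))))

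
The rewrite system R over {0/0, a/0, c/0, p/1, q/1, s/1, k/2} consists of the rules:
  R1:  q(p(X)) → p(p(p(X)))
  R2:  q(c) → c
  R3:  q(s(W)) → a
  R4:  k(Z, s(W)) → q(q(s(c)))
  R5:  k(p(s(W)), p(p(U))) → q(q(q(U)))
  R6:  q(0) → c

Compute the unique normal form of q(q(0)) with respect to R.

c

1. q(q(0))  →  q(c)   [R6 at 1]
2. q(c)  →  c   [R2 at ε]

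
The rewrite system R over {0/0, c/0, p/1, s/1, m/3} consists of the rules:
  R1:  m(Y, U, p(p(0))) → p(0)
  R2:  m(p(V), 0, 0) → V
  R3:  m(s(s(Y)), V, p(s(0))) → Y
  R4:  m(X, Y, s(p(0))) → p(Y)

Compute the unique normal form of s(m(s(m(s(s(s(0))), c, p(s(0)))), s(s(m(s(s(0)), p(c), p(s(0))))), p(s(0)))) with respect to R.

1. s(m(s(m(s(s(s(0))), c, p(s(0)))), s(s(m(s(s(0)), p(c), p(s(0))))), p(s(0))))  →  s(m(s(s(0)), s(s(m(s(s(0)), p(c), p(s(0))))), p(s(0))))   [R3 at 1.1.1]
2. s(m(s(s(0)), s(s(m(s(s(0)), p(c), p(s(0))))), p(s(0))))  →  s(0)   [R3 at 1]

s(0)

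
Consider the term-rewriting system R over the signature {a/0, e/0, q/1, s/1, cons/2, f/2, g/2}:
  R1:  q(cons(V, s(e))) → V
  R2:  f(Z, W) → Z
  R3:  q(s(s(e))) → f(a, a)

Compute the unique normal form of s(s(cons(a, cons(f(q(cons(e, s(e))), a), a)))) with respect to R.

s(s(cons(a, cons(e, a))))

1. s(s(cons(a, cons(f(q(cons(e, s(e))), a), a))))  →  s(s(cons(a, cons(q(cons(e, s(e))), a))))   [R2 at 1.1.2.1]
2. s(s(cons(a, cons(q(cons(e, s(e))), a))))  →  s(s(cons(a, cons(e, a))))   [R1 at 1.1.2.1]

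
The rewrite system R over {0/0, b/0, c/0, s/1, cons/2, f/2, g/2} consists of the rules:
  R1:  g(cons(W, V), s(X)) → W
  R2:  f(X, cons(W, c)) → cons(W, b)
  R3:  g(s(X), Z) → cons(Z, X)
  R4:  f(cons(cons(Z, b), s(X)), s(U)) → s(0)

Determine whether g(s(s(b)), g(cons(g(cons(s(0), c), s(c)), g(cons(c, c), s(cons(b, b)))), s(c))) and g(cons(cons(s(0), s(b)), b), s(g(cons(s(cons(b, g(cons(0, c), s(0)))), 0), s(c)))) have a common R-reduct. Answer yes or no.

yes — NF(t₁) = cons(s(0), s(b)), NF(t₂) = cons(s(0), s(b))

Reduce t₁ = g(s(s(b)), g(cons(g(cons(s(0), c), s(c)), g(cons(c, c), s(cons(b, b)))), s(c))):
1. g(s(s(b)), g(cons(g(cons(s(0), c), s(c)), g(cons(c, c), s(cons(b, b)))), s(c)))  →  cons(g(cons(g(cons(s(0), c), s(c)), g(cons(c, c), s(cons(b, b)))), s(c)), s(b))   [R3 at ε]
2. cons(g(cons(g(cons(s(0), c), s(c)), g(cons(c, c), s(cons(b, b)))), s(c)), s(b))  →  cons(g(cons(s(0), c), s(c)), s(b))   [R1 at 1]
3. cons(g(cons(s(0), c), s(c)), s(b))  →  cons(s(0), s(b))   [R1 at 1]

Reduce t₂ = g(cons(cons(s(0), s(b)), b), s(g(cons(s(cons(b, g(cons(0, c), s(0)))), 0), s(c)))):
1. g(cons(cons(s(0), s(b)), b), s(g(cons(s(cons(b, g(cons(0, c), s(0)))), 0), s(c))))  →  cons(s(0), s(b))   [R1 at ε]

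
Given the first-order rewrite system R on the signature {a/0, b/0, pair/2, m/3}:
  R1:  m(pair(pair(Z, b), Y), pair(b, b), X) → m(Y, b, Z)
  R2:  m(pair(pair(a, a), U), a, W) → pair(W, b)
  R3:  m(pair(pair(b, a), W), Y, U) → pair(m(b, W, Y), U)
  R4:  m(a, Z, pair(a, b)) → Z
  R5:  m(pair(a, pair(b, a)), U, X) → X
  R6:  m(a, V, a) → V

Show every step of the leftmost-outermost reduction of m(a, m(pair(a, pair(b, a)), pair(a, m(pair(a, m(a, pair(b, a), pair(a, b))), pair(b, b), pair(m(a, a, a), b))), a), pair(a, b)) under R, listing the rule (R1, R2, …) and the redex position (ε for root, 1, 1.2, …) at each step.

a

1. m(a, m(pair(a, pair(b, a)), pair(a, m(pair(a, m(a, pair(b, a), pair(a, b))), pair(b, b), pair(m(a, a, a), b))), a), pair(a, b))  →  m(pair(a, pair(b, a)), pair(a, m(pair(a, m(a, pair(b, a), pair(a, b))), pair(b, b), pair(m(a, a, a), b))), a)   [R4 at ε]
2. m(pair(a, pair(b, a)), pair(a, m(pair(a, m(a, pair(b, a), pair(a, b))), pair(b, b), pair(m(a, a, a), b))), a)  →  a   [R5 at ε]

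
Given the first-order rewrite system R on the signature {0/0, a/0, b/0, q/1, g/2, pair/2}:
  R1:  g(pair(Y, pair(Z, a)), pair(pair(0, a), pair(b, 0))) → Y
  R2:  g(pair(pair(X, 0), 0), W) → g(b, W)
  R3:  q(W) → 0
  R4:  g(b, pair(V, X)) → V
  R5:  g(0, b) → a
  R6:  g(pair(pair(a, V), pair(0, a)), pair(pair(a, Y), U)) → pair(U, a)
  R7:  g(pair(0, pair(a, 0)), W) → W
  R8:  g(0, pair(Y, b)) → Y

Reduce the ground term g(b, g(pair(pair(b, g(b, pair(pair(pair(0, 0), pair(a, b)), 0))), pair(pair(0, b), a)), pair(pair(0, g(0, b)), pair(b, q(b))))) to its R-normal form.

1. g(b, g(pair(pair(b, g(b, pair(pair(pair(0, 0), pair(a, b)), 0))), pair(pair(0, b), a)), pair(pair(0, g(0, b)), pair(b, q(b)))))  →  g(b, g(pair(pair(b, pair(pair(0, 0), pair(a, b))), pair(pair(0, b), a)), pair(pair(0, g(0, b)), pair(b, q(b)))))   [R4 at 2.1.1.2]
2. g(b, g(pair(pair(b, pair(pair(0, 0), pair(a, b))), pair(pair(0, b), a)), pair(pair(0, g(0, b)), pair(b, q(b)))))  →  g(b, g(pair(pair(b, pair(pair(0, 0), pair(a, b))), pair(pair(0, b), a)), pair(pair(0, a), pair(b, q(b)))))   [R5 at 2.2.1.2]
3. g(b, g(pair(pair(b, pair(pair(0, 0), pair(a, b))), pair(pair(0, b), a)), pair(pair(0, a), pair(b, q(b)))))  →  g(b, g(pair(pair(b, pair(pair(0, 0), pair(a, b))), pair(pair(0, b), a)), pair(pair(0, a), pair(b, 0))))   [R3 at 2.2.2.2]
4. g(b, g(pair(pair(b, pair(pair(0, 0), pair(a, b))), pair(pair(0, b), a)), pair(pair(0, a), pair(b, 0))))  →  g(b, pair(b, pair(pair(0, 0), pair(a, b))))   [R1 at 2]
5. g(b, pair(b, pair(pair(0, 0), pair(a, b))))  →  b   [R4 at ε]

b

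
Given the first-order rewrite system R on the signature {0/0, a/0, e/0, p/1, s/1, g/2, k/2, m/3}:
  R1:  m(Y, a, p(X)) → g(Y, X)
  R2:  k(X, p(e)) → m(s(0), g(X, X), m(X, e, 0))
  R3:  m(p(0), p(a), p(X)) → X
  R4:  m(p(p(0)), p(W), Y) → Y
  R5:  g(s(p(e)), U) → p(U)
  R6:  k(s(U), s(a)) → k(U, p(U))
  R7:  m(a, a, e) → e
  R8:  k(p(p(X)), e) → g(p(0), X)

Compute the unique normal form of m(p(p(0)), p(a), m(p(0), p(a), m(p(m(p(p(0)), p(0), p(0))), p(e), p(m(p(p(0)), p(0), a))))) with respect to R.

1. m(p(p(0)), p(a), m(p(0), p(a), m(p(m(p(p(0)), p(0), p(0))), p(e), p(m(p(p(0)), p(0), a)))))  →  m(p(0), p(a), m(p(m(p(p(0)), p(0), p(0))), p(e), p(m(p(p(0)), p(0), a))))   [R4 at ε]
2. m(p(0), p(a), m(p(m(p(p(0)), p(0), p(0))), p(e), p(m(p(p(0)), p(0), a))))  →  m(p(0), p(a), m(p(p(0)), p(e), p(m(p(p(0)), p(0), a))))   [R4 at 3.1.1]
3. m(p(0), p(a), m(p(p(0)), p(e), p(m(p(p(0)), p(0), a))))  →  m(p(0), p(a), p(m(p(p(0)), p(0), a)))   [R4 at 3]
4. m(p(0), p(a), p(m(p(p(0)), p(0), a)))  →  m(p(p(0)), p(0), a)   [R3 at ε]
5. m(p(p(0)), p(0), a)  →  a   [R4 at ε]

a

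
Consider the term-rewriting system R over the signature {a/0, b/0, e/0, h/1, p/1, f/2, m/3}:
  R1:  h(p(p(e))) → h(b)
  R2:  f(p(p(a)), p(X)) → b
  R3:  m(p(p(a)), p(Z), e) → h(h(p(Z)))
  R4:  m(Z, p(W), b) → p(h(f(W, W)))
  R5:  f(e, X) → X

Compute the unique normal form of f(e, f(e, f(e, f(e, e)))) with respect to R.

e

1. f(e, f(e, f(e, f(e, e))))  →  f(e, f(e, f(e, e)))   [R5 at ε]
2. f(e, f(e, f(e, e)))  →  f(e, f(e, e))   [R5 at ε]
3. f(e, f(e, e))  →  f(e, e)   [R5 at ε]
4. f(e, e)  →  e   [R5 at ε]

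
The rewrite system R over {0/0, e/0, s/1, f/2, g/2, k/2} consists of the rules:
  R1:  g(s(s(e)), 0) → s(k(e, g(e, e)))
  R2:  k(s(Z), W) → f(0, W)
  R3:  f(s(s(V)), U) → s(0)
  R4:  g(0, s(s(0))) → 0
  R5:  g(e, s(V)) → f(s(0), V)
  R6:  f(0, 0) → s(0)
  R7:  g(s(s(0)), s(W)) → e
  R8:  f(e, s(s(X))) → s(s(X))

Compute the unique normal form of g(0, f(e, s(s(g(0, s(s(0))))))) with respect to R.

1. g(0, f(e, s(s(g(0, s(s(0)))))))  →  g(0, s(s(g(0, s(s(0))))))   [R8 at 2]
2. g(0, s(s(g(0, s(s(0))))))  →  g(0, s(s(0)))   [R4 at 2.1.1]
3. g(0, s(s(0)))  →  0   [R4 at ε]

0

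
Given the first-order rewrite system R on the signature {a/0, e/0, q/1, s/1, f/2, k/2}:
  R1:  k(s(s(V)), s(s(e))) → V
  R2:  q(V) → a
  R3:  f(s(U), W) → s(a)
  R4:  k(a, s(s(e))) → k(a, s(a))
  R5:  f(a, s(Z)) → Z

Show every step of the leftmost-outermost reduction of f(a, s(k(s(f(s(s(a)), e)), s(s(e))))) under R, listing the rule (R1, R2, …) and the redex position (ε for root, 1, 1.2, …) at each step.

1. f(a, s(k(s(f(s(s(a)), e)), s(s(e)))))  →  k(s(f(s(s(a)), e)), s(s(e)))   [R5 at ε]
2. k(s(f(s(s(a)), e)), s(s(e)))  →  k(s(s(a)), s(s(e)))   [R3 at 1.1]
3. k(s(s(a)), s(s(e)))  →  a   [R1 at ε]

a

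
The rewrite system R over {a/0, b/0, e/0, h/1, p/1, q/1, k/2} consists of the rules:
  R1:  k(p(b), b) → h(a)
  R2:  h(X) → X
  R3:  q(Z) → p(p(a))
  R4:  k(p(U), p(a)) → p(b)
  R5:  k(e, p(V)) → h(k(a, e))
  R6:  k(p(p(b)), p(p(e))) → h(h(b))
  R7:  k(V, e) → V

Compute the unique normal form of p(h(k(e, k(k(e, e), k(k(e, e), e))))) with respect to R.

p(e)

1. p(h(k(e, k(k(e, e), k(k(e, e), e)))))  →  p(k(e, k(k(e, e), k(k(e, e), e))))   [R2 at 1]
2. p(k(e, k(k(e, e), k(k(e, e), e))))  →  p(k(e, k(e, k(k(e, e), e))))   [R7 at 1.2.1]
3. p(k(e, k(e, k(k(e, e), e))))  →  p(k(e, k(e, k(e, e))))   [R7 at 1.2.2]
4. p(k(e, k(e, k(e, e))))  →  p(k(e, k(e, e)))   [R7 at 1.2.2]
5. p(k(e, k(e, e)))  →  p(k(e, e))   [R7 at 1.2]
6. p(k(e, e))  →  p(e)   [R7 at 1]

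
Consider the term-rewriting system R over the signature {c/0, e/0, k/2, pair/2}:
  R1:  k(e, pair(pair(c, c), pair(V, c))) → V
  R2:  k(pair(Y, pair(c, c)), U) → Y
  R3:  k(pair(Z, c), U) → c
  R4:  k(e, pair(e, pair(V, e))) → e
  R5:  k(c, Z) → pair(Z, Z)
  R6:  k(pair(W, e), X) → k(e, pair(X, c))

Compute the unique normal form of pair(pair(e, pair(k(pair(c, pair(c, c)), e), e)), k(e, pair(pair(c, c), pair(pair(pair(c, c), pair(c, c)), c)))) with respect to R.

1. pair(pair(e, pair(k(pair(c, pair(c, c)), e), e)), k(e, pair(pair(c, c), pair(pair(pair(c, c), pair(c, c)), c))))  →  pair(pair(e, pair(c, e)), k(e, pair(pair(c, c), pair(pair(pair(c, c), pair(c, c)), c))))   [R2 at 1.2.1]
2. pair(pair(e, pair(c, e)), k(e, pair(pair(c, c), pair(pair(pair(c, c), pair(c, c)), c))))  →  pair(pair(e, pair(c, e)), pair(pair(c, c), pair(c, c)))   [R1 at 2]

pair(pair(e, pair(c, e)), pair(pair(c, c), pair(c, c)))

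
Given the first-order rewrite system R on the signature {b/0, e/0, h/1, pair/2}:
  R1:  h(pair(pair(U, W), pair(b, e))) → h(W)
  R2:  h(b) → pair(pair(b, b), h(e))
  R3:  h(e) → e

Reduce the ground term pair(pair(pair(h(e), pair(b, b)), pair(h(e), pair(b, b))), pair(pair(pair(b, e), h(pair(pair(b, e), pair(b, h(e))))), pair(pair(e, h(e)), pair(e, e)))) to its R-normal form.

1. pair(pair(pair(h(e), pair(b, b)), pair(h(e), pair(b, b))), pair(pair(pair(b, e), h(pair(pair(b, e), pair(b, h(e))))), pair(pair(e, h(e)), pair(e, e))))  →  pair(pair(pair(e, pair(b, b)), pair(h(e), pair(b, b))), pair(pair(pair(b, e), h(pair(pair(b, e), pair(b, h(e))))), pair(pair(e, h(e)), pair(e, e))))   [R3 at 1.1.1]
2. pair(pair(pair(e, pair(b, b)), pair(h(e), pair(b, b))), pair(pair(pair(b, e), h(pair(pair(b, e), pair(b, h(e))))), pair(pair(e, h(e)), pair(e, e))))  →  pair(pair(pair(e, pair(b, b)), pair(e, pair(b, b))), pair(pair(pair(b, e), h(pair(pair(b, e), pair(b, h(e))))), pair(pair(e, h(e)), pair(e, e))))   [R3 at 1.2.1]
3. pair(pair(pair(e, pair(b, b)), pair(e, pair(b, b))), pair(pair(pair(b, e), h(pair(pair(b, e), pair(b, h(e))))), pair(pair(e, h(e)), pair(e, e))))  →  pair(pair(pair(e, pair(b, b)), pair(e, pair(b, b))), pair(pair(pair(b, e), h(pair(pair(b, e), pair(b, e)))), pair(pair(e, h(e)), pair(e, e))))   [R3 at 2.1.2.1.2.2]
4. pair(pair(pair(e, pair(b, b)), pair(e, pair(b, b))), pair(pair(pair(b, e), h(pair(pair(b, e), pair(b, e)))), pair(pair(e, h(e)), pair(e, e))))  →  pair(pair(pair(e, pair(b, b)), pair(e, pair(b, b))), pair(pair(pair(b, e), h(e)), pair(pair(e, h(e)), pair(e, e))))   [R1 at 2.1.2]
5. pair(pair(pair(e, pair(b, b)), pair(e, pair(b, b))), pair(pair(pair(b, e), h(e)), pair(pair(e, h(e)), pair(e, e))))  →  pair(pair(pair(e, pair(b, b)), pair(e, pair(b, b))), pair(pair(pair(b, e), e), pair(pair(e, h(e)), pair(e, e))))   [R3 at 2.1.2]
6. pair(pair(pair(e, pair(b, b)), pair(e, pair(b, b))), pair(pair(pair(b, e), e), pair(pair(e, h(e)), pair(e, e))))  →  pair(pair(pair(e, pair(b, b)), pair(e, pair(b, b))), pair(pair(pair(b, e), e), pair(pair(e, e), pair(e, e))))   [R3 at 2.2.1.2]

pair(pair(pair(e, pair(b, b)), pair(e, pair(b, b))), pair(pair(pair(b, e), e), pair(pair(e, e), pair(e, e))))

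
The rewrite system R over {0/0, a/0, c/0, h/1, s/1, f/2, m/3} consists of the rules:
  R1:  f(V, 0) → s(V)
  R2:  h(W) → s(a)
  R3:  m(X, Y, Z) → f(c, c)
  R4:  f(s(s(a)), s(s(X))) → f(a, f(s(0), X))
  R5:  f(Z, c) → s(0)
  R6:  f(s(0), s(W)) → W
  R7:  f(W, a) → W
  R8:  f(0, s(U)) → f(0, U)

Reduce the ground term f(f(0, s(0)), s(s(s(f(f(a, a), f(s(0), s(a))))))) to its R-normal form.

s(s(a))

1. f(f(0, s(0)), s(s(s(f(f(a, a), f(s(0), s(a)))))))  →  f(f(0, 0), s(s(s(f(f(a, a), f(s(0), s(a)))))))   [R8 at 1]
2. f(f(0, 0), s(s(s(f(f(a, a), f(s(0), s(a)))))))  →  f(s(0), s(s(s(f(f(a, a), f(s(0), s(a)))))))   [R1 at 1]
3. f(s(0), s(s(s(f(f(a, a), f(s(0), s(a)))))))  →  s(s(f(f(a, a), f(s(0), s(a)))))   [R6 at ε]
4. s(s(f(f(a, a), f(s(0), s(a)))))  →  s(s(f(a, f(s(0), s(a)))))   [R7 at 1.1.1]
5. s(s(f(a, f(s(0), s(a)))))  →  s(s(f(a, a)))   [R6 at 1.1.2]
6. s(s(f(a, a)))  →  s(s(a))   [R7 at 1.1]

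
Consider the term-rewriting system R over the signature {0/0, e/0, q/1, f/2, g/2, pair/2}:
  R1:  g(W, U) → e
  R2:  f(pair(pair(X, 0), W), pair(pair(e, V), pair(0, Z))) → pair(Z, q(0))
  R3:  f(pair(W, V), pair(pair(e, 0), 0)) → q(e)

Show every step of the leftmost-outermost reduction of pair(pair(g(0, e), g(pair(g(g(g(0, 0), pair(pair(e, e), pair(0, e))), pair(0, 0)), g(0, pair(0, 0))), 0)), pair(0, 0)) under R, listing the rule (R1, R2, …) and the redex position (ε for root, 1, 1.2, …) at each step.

1. pair(pair(g(0, e), g(pair(g(g(g(0, 0), pair(pair(e, e), pair(0, e))), pair(0, 0)), g(0, pair(0, 0))), 0)), pair(0, 0))  →  pair(pair(e, g(pair(g(g(g(0, 0), pair(pair(e, e), pair(0, e))), pair(0, 0)), g(0, pair(0, 0))), 0)), pair(0, 0))   [R1 at 1.1]
2. pair(pair(e, g(pair(g(g(g(0, 0), pair(pair(e, e), pair(0, e))), pair(0, 0)), g(0, pair(0, 0))), 0)), pair(0, 0))  →  pair(pair(e, e), pair(0, 0))   [R1 at 1.2]

pair(pair(e, e), pair(0, 0))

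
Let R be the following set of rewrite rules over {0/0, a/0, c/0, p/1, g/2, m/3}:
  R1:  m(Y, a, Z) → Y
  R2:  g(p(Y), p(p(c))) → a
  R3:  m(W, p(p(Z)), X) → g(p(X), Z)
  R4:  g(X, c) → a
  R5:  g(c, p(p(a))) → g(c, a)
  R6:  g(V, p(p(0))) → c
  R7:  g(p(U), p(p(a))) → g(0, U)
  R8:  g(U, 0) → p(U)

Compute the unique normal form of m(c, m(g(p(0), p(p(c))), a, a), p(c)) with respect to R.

1. m(c, m(g(p(0), p(p(c))), a, a), p(c))  →  m(c, g(p(0), p(p(c))), p(c))   [R1 at 2]
2. m(c, g(p(0), p(p(c))), p(c))  →  m(c, a, p(c))   [R2 at 2]
3. m(c, a, p(c))  →  c   [R1 at ε]

c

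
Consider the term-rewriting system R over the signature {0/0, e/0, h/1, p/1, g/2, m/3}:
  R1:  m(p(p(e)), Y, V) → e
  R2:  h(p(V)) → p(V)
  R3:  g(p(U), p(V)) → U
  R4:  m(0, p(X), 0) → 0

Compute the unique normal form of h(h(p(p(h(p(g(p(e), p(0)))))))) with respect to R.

p(p(p(e)))

1. h(h(p(p(h(p(g(p(e), p(0))))))))  →  h(p(p(h(p(g(p(e), p(0)))))))   [R2 at 1]
2. h(p(p(h(p(g(p(e), p(0)))))))  →  p(p(h(p(g(p(e), p(0))))))   [R2 at ε]
3. p(p(h(p(g(p(e), p(0))))))  →  p(p(p(g(p(e), p(0)))))   [R2 at 1.1]
4. p(p(p(g(p(e), p(0)))))  →  p(p(p(e)))   [R3 at 1.1.1]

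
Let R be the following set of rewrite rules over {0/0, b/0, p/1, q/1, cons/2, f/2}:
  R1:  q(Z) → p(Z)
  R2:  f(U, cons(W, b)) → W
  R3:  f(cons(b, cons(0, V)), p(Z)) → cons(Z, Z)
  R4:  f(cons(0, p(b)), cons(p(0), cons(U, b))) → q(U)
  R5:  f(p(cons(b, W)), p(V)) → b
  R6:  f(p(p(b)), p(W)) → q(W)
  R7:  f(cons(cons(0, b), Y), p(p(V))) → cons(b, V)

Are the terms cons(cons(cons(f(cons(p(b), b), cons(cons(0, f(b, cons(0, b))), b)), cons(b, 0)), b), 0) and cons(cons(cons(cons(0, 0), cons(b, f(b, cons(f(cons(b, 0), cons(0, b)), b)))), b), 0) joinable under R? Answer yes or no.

Reduce t₁ = cons(cons(cons(f(cons(p(b), b), cons(cons(0, f(b, cons(0, b))), b)), cons(b, 0)), b), 0):
1. cons(cons(cons(f(cons(p(b), b), cons(cons(0, f(b, cons(0, b))), b)), cons(b, 0)), b), 0)  →  cons(cons(cons(cons(0, f(b, cons(0, b))), cons(b, 0)), b), 0)   [R2 at 1.1.1]
2. cons(cons(cons(cons(0, f(b, cons(0, b))), cons(b, 0)), b), 0)  →  cons(cons(cons(cons(0, 0), cons(b, 0)), b), 0)   [R2 at 1.1.1.2]

Reduce t₂ = cons(cons(cons(cons(0, 0), cons(b, f(b, cons(f(cons(b, 0), cons(0, b)), b)))), b), 0):
1. cons(cons(cons(cons(0, 0), cons(b, f(b, cons(f(cons(b, 0), cons(0, b)), b)))), b), 0)  →  cons(cons(cons(cons(0, 0), cons(b, f(cons(b, 0), cons(0, b)))), b), 0)   [R2 at 1.1.2.2]
2. cons(cons(cons(cons(0, 0), cons(b, f(cons(b, 0), cons(0, b)))), b), 0)  →  cons(cons(cons(cons(0, 0), cons(b, 0)), b), 0)   [R2 at 1.1.2.2]

yes — NF(t₁) = cons(cons(cons(cons(0, 0), cons(b, 0)), b), 0), NF(t₂) = cons(cons(cons(cons(0, 0), cons(b, 0)), b), 0)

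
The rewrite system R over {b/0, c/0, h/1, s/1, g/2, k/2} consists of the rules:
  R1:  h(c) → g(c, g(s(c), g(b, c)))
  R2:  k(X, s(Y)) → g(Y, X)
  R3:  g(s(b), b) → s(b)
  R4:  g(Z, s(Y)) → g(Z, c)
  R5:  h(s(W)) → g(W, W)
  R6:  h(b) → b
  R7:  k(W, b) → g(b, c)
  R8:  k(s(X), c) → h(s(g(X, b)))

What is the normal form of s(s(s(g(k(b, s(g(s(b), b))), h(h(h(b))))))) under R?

s(s(s(s(b))))

1. s(s(s(g(k(b, s(g(s(b), b))), h(h(h(b)))))))  →  s(s(s(g(g(g(s(b), b), b), h(h(h(b)))))))   [R2 at 1.1.1.1]
2. s(s(s(g(g(g(s(b), b), b), h(h(h(b)))))))  →  s(s(s(g(g(s(b), b), h(h(h(b)))))))   [R3 at 1.1.1.1.1]
3. s(s(s(g(g(s(b), b), h(h(h(b)))))))  →  s(s(s(g(s(b), h(h(h(b)))))))   [R3 at 1.1.1.1]
4. s(s(s(g(s(b), h(h(h(b)))))))  →  s(s(s(g(s(b), h(h(b))))))   [R6 at 1.1.1.2.1.1]
5. s(s(s(g(s(b), h(h(b))))))  →  s(s(s(g(s(b), h(b)))))   [R6 at 1.1.1.2.1]
6. s(s(s(g(s(b), h(b)))))  →  s(s(s(g(s(b), b))))   [R6 at 1.1.1.2]
7. s(s(s(g(s(b), b))))  →  s(s(s(s(b))))   [R3 at 1.1.1]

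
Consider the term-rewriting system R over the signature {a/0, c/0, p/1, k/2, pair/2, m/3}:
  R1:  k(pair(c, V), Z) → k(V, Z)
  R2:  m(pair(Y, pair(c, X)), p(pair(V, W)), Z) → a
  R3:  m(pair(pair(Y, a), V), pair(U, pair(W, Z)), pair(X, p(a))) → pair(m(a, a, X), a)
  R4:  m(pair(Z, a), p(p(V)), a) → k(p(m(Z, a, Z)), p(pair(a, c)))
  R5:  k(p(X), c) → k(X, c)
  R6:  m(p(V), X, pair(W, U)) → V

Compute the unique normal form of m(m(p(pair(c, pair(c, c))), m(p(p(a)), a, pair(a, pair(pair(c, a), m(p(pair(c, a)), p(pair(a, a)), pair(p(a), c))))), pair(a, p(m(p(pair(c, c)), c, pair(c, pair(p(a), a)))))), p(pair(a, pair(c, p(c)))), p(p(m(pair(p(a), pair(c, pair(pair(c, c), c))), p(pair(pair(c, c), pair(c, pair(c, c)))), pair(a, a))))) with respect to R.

a

1. m(m(p(pair(c, pair(c, c))), m(p(p(a)), a, pair(a, pair(pair(c, a), m(p(pair(c, a)), p(pair(a, a)), pair(p(a), c))))), pair(a, p(m(p(pair(c, c)), c, pair(c, pair(p(a), a)))))), p(pair(a, pair(c, p(c)))), p(p(m(pair(p(a), pair(c, pair(pair(c, c), c))), p(pair(pair(c, c), pair(c, pair(c, c)))), pair(a, a)))))  →  m(pair(c, pair(c, c)), p(pair(a, pair(c, p(c)))), p(p(m(pair(p(a), pair(c, pair(pair(c, c), c))), p(pair(pair(c, c), pair(c, pair(c, c)))), pair(a, a)))))   [R6 at 1]
2. m(pair(c, pair(c, c)), p(pair(a, pair(c, p(c)))), p(p(m(pair(p(a), pair(c, pair(pair(c, c), c))), p(pair(pair(c, c), pair(c, pair(c, c)))), pair(a, a)))))  →  a   [R2 at ε]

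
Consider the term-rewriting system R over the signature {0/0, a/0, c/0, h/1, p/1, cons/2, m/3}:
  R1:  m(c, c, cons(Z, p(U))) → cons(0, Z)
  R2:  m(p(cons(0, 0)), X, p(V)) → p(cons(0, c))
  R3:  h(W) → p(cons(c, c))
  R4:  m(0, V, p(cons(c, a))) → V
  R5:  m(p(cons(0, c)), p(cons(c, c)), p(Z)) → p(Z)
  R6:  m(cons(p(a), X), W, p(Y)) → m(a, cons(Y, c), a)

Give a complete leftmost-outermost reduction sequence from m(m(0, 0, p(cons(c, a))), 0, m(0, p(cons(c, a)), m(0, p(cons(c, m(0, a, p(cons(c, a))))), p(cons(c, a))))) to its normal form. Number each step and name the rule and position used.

0

1. m(m(0, 0, p(cons(c, a))), 0, m(0, p(cons(c, a)), m(0, p(cons(c, m(0, a, p(cons(c, a))))), p(cons(c, a)))))  →  m(0, 0, m(0, p(cons(c, a)), m(0, p(cons(c, m(0, a, p(cons(c, a))))), p(cons(c, a)))))   [R4 at 1]
2. m(0, 0, m(0, p(cons(c, a)), m(0, p(cons(c, m(0, a, p(cons(c, a))))), p(cons(c, a)))))  →  m(0, 0, m(0, p(cons(c, a)), p(cons(c, m(0, a, p(cons(c, a)))))))   [R4 at 3.3]
3. m(0, 0, m(0, p(cons(c, a)), p(cons(c, m(0, a, p(cons(c, a)))))))  →  m(0, 0, m(0, p(cons(c, a)), p(cons(c, a))))   [R4 at 3.3.1.2]
4. m(0, 0, m(0, p(cons(c, a)), p(cons(c, a))))  →  m(0, 0, p(cons(c, a)))   [R4 at 3]
5. m(0, 0, p(cons(c, a)))  →  0   [R4 at ε]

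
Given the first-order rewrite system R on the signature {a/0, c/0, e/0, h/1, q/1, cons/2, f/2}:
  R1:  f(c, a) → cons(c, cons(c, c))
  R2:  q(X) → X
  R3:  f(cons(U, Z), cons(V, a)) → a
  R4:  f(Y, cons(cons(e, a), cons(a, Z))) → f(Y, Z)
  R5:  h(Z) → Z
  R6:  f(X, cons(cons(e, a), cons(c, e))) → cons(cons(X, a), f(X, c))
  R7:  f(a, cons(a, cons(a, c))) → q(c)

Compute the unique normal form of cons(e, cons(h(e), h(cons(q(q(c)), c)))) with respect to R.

cons(e, cons(e, cons(c, c)))

1. cons(e, cons(h(e), h(cons(q(q(c)), c))))  →  cons(e, cons(e, h(cons(q(q(c)), c))))   [R5 at 2.1]
2. cons(e, cons(e, h(cons(q(q(c)), c))))  →  cons(e, cons(e, cons(q(q(c)), c)))   [R5 at 2.2]
3. cons(e, cons(e, cons(q(q(c)), c)))  →  cons(e, cons(e, cons(q(c), c)))   [R2 at 2.2.1]
4. cons(e, cons(e, cons(q(c), c)))  →  cons(e, cons(e, cons(c, c)))   [R2 at 2.2.1]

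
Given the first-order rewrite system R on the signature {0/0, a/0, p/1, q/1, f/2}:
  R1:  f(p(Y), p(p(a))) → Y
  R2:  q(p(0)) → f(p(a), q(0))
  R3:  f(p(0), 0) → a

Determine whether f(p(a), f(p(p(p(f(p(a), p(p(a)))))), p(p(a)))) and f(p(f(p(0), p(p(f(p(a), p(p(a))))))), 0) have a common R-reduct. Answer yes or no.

yes — NF(t₁) = a, NF(t₂) = a

Reduce t₁ = f(p(a), f(p(p(p(f(p(a), p(p(a)))))), p(p(a)))):
1. f(p(a), f(p(p(p(f(p(a), p(p(a)))))), p(p(a))))  →  f(p(a), p(p(f(p(a), p(p(a))))))   [R1 at 2]
2. f(p(a), p(p(f(p(a), p(p(a))))))  →  f(p(a), p(p(a)))   [R1 at 2.1.1]
3. f(p(a), p(p(a)))  →  a   [R1 at ε]

Reduce t₂ = f(p(f(p(0), p(p(f(p(a), p(p(a))))))), 0):
1. f(p(f(p(0), p(p(f(p(a), p(p(a))))))), 0)  →  f(p(f(p(0), p(p(a)))), 0)   [R1 at 1.1.2.1.1]
2. f(p(f(p(0), p(p(a)))), 0)  →  f(p(0), 0)   [R1 at 1.1]
3. f(p(0), 0)  →  a   [R3 at ε]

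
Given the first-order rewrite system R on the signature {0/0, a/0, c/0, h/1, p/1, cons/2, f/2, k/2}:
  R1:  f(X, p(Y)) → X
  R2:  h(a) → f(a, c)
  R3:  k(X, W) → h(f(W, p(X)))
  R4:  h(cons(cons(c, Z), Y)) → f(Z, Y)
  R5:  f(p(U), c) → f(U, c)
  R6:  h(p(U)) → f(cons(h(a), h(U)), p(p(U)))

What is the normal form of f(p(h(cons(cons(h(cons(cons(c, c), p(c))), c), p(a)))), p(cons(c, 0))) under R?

p(c)

1. f(p(h(cons(cons(h(cons(cons(c, c), p(c))), c), p(a)))), p(cons(c, 0)))  →  p(h(cons(cons(h(cons(cons(c, c), p(c))), c), p(a))))   [R1 at ε]
2. p(h(cons(cons(h(cons(cons(c, c), p(c))), c), p(a))))  →  p(h(cons(cons(f(c, p(c)), c), p(a))))   [R4 at 1.1.1.1]
3. p(h(cons(cons(f(c, p(c)), c), p(a))))  →  p(h(cons(cons(c, c), p(a))))   [R1 at 1.1.1.1]
4. p(h(cons(cons(c, c), p(a))))  →  p(f(c, p(a)))   [R4 at 1]
5. p(f(c, p(a)))  →  p(c)   [R1 at 1]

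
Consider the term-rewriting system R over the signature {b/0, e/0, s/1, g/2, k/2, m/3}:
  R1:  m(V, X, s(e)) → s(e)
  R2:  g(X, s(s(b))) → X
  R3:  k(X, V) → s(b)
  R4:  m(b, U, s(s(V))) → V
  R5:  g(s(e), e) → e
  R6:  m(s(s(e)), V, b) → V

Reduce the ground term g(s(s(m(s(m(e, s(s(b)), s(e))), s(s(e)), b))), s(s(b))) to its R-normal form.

1. g(s(s(m(s(m(e, s(s(b)), s(e))), s(s(e)), b))), s(s(b)))  →  s(s(m(s(m(e, s(s(b)), s(e))), s(s(e)), b)))   [R2 at ε]
2. s(s(m(s(m(e, s(s(b)), s(e))), s(s(e)), b)))  →  s(s(m(s(s(e)), s(s(e)), b)))   [R1 at 1.1.1.1]
3. s(s(m(s(s(e)), s(s(e)), b)))  →  s(s(s(s(e))))   [R6 at 1.1]

s(s(s(s(e))))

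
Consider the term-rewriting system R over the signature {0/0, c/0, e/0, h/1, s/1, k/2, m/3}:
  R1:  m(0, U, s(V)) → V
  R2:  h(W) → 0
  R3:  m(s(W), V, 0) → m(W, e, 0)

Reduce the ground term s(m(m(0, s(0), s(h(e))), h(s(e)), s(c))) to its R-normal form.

s(c)

1. s(m(m(0, s(0), s(h(e))), h(s(e)), s(c)))  →  s(m(h(e), h(s(e)), s(c)))   [R1 at 1.1]
2. s(m(h(e), h(s(e)), s(c)))  →  s(m(0, h(s(e)), s(c)))   [R2 at 1.1]
3. s(m(0, h(s(e)), s(c)))  →  s(c)   [R1 at 1]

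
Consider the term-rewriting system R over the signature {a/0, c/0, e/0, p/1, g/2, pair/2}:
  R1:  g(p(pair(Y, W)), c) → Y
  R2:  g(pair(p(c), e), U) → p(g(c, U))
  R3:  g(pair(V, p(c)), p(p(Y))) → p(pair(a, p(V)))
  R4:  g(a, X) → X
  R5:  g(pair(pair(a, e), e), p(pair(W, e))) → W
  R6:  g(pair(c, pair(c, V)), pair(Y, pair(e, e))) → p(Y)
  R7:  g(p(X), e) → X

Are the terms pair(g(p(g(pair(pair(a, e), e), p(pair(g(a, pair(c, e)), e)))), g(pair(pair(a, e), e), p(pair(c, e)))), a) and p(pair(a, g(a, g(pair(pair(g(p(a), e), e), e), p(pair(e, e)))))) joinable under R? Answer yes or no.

Reduce t₁ = pair(g(p(g(pair(pair(a, e), e), p(pair(g(a, pair(c, e)), e)))), g(pair(pair(a, e), e), p(pair(c, e)))), a):
1. pair(g(p(g(pair(pair(a, e), e), p(pair(g(a, pair(c, e)), e)))), g(pair(pair(a, e), e), p(pair(c, e)))), a)  →  pair(g(p(g(a, pair(c, e))), g(pair(pair(a, e), e), p(pair(c, e)))), a)   [R5 at 1.1.1]
2. pair(g(p(g(a, pair(c, e))), g(pair(pair(a, e), e), p(pair(c, e)))), a)  →  pair(g(p(pair(c, e)), g(pair(pair(a, e), e), p(pair(c, e)))), a)   [R4 at 1.1.1]
3. pair(g(p(pair(c, e)), g(pair(pair(a, e), e), p(pair(c, e)))), a)  →  pair(g(p(pair(c, e)), c), a)   [R5 at 1.2]
4. pair(g(p(pair(c, e)), c), a)  →  pair(c, a)   [R1 at 1]

Reduce t₂ = p(pair(a, g(a, g(pair(pair(g(p(a), e), e), e), p(pair(e, e)))))):
1. p(pair(a, g(a, g(pair(pair(g(p(a), e), e), e), p(pair(e, e))))))  →  p(pair(a, g(pair(pair(g(p(a), e), e), e), p(pair(e, e)))))   [R4 at 1.2]
2. p(pair(a, g(pair(pair(g(p(a), e), e), e), p(pair(e, e)))))  →  p(pair(a, g(pair(pair(a, e), e), p(pair(e, e)))))   [R7 at 1.2.1.1.1]
3. p(pair(a, g(pair(pair(a, e), e), p(pair(e, e)))))  →  p(pair(a, e))   [R5 at 1.2]

no — NF(t₁) = pair(c, a), NF(t₂) = p(pair(a, e))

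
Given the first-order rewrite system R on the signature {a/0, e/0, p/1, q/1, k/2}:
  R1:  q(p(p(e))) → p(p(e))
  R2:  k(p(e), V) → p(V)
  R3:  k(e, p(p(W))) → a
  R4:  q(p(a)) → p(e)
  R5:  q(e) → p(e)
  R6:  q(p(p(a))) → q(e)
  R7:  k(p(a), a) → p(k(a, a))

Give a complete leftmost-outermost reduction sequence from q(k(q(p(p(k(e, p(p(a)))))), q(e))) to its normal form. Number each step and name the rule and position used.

1. q(k(q(p(p(k(e, p(p(a)))))), q(e)))  →  q(k(q(p(p(a))), q(e)))   [R3 at 1.1.1.1.1]
2. q(k(q(p(p(a))), q(e)))  →  q(k(q(e), q(e)))   [R6 at 1.1]
3. q(k(q(e), q(e)))  →  q(k(p(e), q(e)))   [R5 at 1.1]
4. q(k(p(e), q(e)))  →  q(p(q(e)))   [R2 at 1]
5. q(p(q(e)))  →  q(p(p(e)))   [R5 at 1.1]
6. q(p(p(e)))  →  p(p(e))   [R1 at ε]

p(p(e))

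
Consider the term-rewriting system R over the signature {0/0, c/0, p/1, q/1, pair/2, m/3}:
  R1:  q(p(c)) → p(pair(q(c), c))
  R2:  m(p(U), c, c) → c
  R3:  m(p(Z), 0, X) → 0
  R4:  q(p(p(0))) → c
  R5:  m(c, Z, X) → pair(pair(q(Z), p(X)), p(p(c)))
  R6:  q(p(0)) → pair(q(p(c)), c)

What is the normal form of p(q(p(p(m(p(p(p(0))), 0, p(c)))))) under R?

p(c)

1. p(q(p(p(m(p(p(p(0))), 0, p(c))))))  →  p(q(p(p(0))))   [R3 at 1.1.1.1]
2. p(q(p(p(0))))  →  p(c)   [R4 at 1]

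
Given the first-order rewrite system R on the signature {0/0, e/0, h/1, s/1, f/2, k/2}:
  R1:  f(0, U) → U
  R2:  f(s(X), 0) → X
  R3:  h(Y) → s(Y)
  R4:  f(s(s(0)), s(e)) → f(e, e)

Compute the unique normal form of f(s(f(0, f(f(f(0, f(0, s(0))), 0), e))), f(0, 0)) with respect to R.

1. f(s(f(0, f(f(f(0, f(0, s(0))), 0), e))), f(0, 0))  →  f(s(f(f(f(0, f(0, s(0))), 0), e)), f(0, 0))   [R1 at 1.1]
2. f(s(f(f(f(0, f(0, s(0))), 0), e)), f(0, 0))  →  f(s(f(f(f(0, s(0)), 0), e)), f(0, 0))   [R1 at 1.1.1.1]
3. f(s(f(f(f(0, s(0)), 0), e)), f(0, 0))  →  f(s(f(f(s(0), 0), e)), f(0, 0))   [R1 at 1.1.1.1]
4. f(s(f(f(s(0), 0), e)), f(0, 0))  →  f(s(f(0, e)), f(0, 0))   [R2 at 1.1.1]
5. f(s(f(0, e)), f(0, 0))  →  f(s(e), f(0, 0))   [R1 at 1.1]
6. f(s(e), f(0, 0))  →  f(s(e), 0)   [R1 at 2]
7. f(s(e), 0)  →  e   [R2 at ε]

e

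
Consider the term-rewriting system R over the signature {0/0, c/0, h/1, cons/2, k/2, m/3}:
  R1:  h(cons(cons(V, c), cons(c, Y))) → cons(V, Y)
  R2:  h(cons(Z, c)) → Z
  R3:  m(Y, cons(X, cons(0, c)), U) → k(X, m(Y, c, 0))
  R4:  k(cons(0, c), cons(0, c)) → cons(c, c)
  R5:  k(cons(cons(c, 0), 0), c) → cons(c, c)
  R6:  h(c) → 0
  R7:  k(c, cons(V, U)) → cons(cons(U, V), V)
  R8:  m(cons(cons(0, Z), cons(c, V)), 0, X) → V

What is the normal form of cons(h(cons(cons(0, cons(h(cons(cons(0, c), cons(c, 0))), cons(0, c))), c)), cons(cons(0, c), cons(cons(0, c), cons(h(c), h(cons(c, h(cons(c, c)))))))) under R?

1. cons(h(cons(cons(0, cons(h(cons(cons(0, c), cons(c, 0))), cons(0, c))), c)), cons(cons(0, c), cons(cons(0, c), cons(h(c), h(cons(c, h(cons(c, c))))))))  →  cons(cons(0, cons(h(cons(cons(0, c), cons(c, 0))), cons(0, c))), cons(cons(0, c), cons(cons(0, c), cons(h(c), h(cons(c, h(cons(c, c))))))))   [R2 at 1]
2. cons(cons(0, cons(h(cons(cons(0, c), cons(c, 0))), cons(0, c))), cons(cons(0, c), cons(cons(0, c), cons(h(c), h(cons(c, h(cons(c, c))))))))  →  cons(cons(0, cons(cons(0, 0), cons(0, c))), cons(cons(0, c), cons(cons(0, c), cons(h(c), h(cons(c, h(cons(c, c))))))))   [R1 at 1.2.1]
3. cons(cons(0, cons(cons(0, 0), cons(0, c))), cons(cons(0, c), cons(cons(0, c), cons(h(c), h(cons(c, h(cons(c, c))))))))  →  cons(cons(0, cons(cons(0, 0), cons(0, c))), cons(cons(0, c), cons(cons(0, c), cons(0, h(cons(c, h(cons(c, c))))))))   [R6 at 2.2.2.1]
4. cons(cons(0, cons(cons(0, 0), cons(0, c))), cons(cons(0, c), cons(cons(0, c), cons(0, h(cons(c, h(cons(c, c))))))))  →  cons(cons(0, cons(cons(0, 0), cons(0, c))), cons(cons(0, c), cons(cons(0, c), cons(0, h(cons(c, c))))))   [R2 at 2.2.2.2.1.2]
5. cons(cons(0, cons(cons(0, 0), cons(0, c))), cons(cons(0, c), cons(cons(0, c), cons(0, h(cons(c, c))))))  →  cons(cons(0, cons(cons(0, 0), cons(0, c))), cons(cons(0, c), cons(cons(0, c), cons(0, c))))   [R2 at 2.2.2.2]

cons(cons(0, cons(cons(0, 0), cons(0, c))), cons(cons(0, c), cons(cons(0, c), cons(0, c))))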